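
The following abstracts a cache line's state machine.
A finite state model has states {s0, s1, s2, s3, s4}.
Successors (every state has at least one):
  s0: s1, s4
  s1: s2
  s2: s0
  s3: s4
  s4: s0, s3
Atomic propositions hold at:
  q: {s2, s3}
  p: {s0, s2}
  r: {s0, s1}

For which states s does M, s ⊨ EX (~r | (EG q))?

{s0, s1, s3, s4}

Sat(~r) = {s2, s3, s4}
EG q: greatest fixpoint, start Z0 = {s2, s3}, keep only states in Sat with some successor in Z. Z1 = ∅; fixed.
Sat(EG q) = ∅
Sat(~r | (EG q)) = {s2, s3, s4}
Sat(EX (~r | (EG q))) = {s : some successor in {s2, s3, s4}} = {s0, s1, s3, s4}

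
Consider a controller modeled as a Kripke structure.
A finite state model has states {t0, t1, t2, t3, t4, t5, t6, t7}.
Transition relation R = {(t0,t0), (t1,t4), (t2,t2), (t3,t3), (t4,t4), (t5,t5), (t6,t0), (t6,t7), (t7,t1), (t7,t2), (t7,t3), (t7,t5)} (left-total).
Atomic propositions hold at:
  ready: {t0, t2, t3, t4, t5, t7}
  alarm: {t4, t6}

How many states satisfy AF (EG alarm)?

EG alarm: greatest fixpoint, start Z0 = {t4, t6}, keep only states in Sat with some successor in Z. Z1 = {t4}; fixed.
Sat(EG alarm) = {t4}
AF (EG alarm): least fixpoint, start Z0 = {t4}, add states with every successor in Z. Z1 = {t1, t4}; fixed.
Sat(AF (EG alarm)) = {t1, t4}
|Sat(AF (EG alarm))| = |{t1, t4}| = 2.

2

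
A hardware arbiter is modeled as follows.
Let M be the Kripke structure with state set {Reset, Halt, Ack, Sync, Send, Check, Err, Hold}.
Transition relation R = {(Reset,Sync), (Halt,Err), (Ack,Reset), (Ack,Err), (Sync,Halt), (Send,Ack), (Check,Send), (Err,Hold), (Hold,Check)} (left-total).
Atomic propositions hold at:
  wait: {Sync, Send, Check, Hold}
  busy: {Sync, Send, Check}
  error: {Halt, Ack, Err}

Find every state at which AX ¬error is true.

Sat(¬error) = {Reset, Sync, Send, Check, Hold}
Sat(AX ¬error) = {s : every successor in {Reset, Sync, Send, Check, Hold}} = {Reset, Check, Err, Hold}

{Reset, Check, Err, Hold}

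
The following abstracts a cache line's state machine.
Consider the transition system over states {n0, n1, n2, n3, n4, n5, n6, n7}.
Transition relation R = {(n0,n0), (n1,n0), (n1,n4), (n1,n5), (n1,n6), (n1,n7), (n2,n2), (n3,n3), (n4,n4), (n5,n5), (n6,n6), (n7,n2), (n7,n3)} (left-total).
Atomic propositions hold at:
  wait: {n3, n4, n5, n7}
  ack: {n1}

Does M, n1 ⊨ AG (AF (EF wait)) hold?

EF wait: least fixpoint, start Z0 = {n3, n4, n5, n7}, add states with some successor in Z. Z1 = {n1, n3, n4, n5, n7}; fixed.
Sat(EF wait) = {n1, n3, n4, n5, n7}
AF (EF wait): least fixpoint, start Z0 = {n1, n3, n4, n5, n7}, add states with every successor in Z. Already a fixed point.
Sat(AF (EF wait)) = {n1, n3, n4, n5, n7}
AG (AF (EF wait)): greatest fixpoint, start Z0 = {n1, n3, n4, n5, n7}, keep only states in Sat with every successor in Z. Z1 = {n3, n4, n5}; fixed.
Sat(AG (AF (EF wait))) = {n3, n4, n5}
n1 ∉ Sat(AG (AF (EF wait))) = {n3, n4, n5}, so the formula does not hold at n1.

No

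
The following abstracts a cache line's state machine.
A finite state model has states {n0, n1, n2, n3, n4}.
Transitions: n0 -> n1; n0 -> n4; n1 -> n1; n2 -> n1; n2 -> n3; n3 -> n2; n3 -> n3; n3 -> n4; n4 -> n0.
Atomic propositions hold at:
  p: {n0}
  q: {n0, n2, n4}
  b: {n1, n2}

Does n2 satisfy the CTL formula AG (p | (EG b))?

EG b: greatest fixpoint, start Z0 = {n1, n2}, keep only states in Sat with some successor in Z. Already a fixed point.
Sat(EG b) = {n1, n2}
Sat(p | (EG b)) = {n0, n1, n2}
AG (p | (EG b)): greatest fixpoint, start Z0 = {n0, n1, n2}, keep only states in Sat with every successor in Z. Z1 = {n1}; fixed.
Sat(AG (p | (EG b))) = {n1}
n2 ∉ Sat(AG (p | (EG b))) = {n1}, so the formula does not hold at n2.

No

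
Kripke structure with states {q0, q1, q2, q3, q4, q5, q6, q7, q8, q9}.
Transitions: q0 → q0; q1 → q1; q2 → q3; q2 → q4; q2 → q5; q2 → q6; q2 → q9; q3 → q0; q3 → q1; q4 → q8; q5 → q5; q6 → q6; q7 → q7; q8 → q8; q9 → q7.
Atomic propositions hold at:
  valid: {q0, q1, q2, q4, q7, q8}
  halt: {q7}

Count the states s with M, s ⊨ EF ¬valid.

5

Sat(¬valid) = {q3, q5, q6, q9}
EF ¬valid: least fixpoint, start Z0 = {q3, q5, q6, q9}, add states with some successor in Z. Z1 = {q2, q3, q5, q6, q9}; fixed.
Sat(EF ¬valid) = {q2, q3, q5, q6, q9}
|Sat(EF ¬valid)| = |{q2, q3, q5, q6, q9}| = 5.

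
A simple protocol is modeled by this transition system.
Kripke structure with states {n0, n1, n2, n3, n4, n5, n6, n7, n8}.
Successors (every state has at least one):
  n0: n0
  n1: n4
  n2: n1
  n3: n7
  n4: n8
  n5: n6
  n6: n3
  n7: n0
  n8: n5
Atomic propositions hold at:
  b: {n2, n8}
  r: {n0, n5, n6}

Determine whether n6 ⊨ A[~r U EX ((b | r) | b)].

Sat(~r) = {n1, n2, n3, n4, n7, n8}
Sat(b | r) = {n0, n2, n5, n6, n8}
Sat((b | r) | b) = {n0, n2, n5, n6, n8}
Sat(EX ((b | r) | b)) = {s : some successor in {n0, n2, n5, n6, n8}} = {n0, n4, n5, n7, n8}
A[~r U EX ((b | r) | b)]: least fixpoint, start Z0 = Sat(EX ((b | r) | b)) = {n0, n4, n5, n7, n8}, add states in Sat(~r) with every successor in Z. Z1 = {n0, n1, n3, n4, n5, n7, n8}; Z2 = {n0, n1, n2, n3, n4, n5, n7, n8}; fixed.
Sat(A[~r U EX ((b | r) | b)]) = {n0, n1, n2, n3, n4, n5, n7, n8}
n6 ∉ Sat(A[~r U EX ((b | r) | b)]) = {n0, n1, n2, n3, n4, n5, n7, n8}, so the formula does not hold at n6.

No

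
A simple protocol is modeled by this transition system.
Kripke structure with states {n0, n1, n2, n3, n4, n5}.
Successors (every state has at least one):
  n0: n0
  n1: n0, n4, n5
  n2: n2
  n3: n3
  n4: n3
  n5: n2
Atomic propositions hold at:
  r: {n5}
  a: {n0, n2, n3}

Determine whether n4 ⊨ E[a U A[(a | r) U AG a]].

No

Sat(a | r) = {n0, n2, n3, n5}
AG a: greatest fixpoint, start Z0 = {n0, n2, n3}, keep only states in Sat with every successor in Z. Already a fixed point.
Sat(AG a) = {n0, n2, n3}
A[(a | r) U AG a]: least fixpoint, start Z0 = Sat(AG a) = {n0, n2, n3}, add states in Sat(a | r) with every successor in Z. Z1 = {n0, n2, n3, n5}; fixed.
Sat(A[(a | r) U AG a]) = {n0, n2, n3, n5}
E[a U A[(a | r) U AG a]]: least fixpoint, start Z0 = Sat(A[(a | r) U AG a]) = {n0, n2, n3, n5}, add states in Sat(a) with some successor in Z. Already a fixed point.
Sat(E[a U A[(a | r) U AG a]]) = {n0, n2, n3, n5}
n4 ∉ Sat(E[a U A[(a | r) U AG a]]) = {n0, n2, n3, n5}, so the formula does not hold at n4.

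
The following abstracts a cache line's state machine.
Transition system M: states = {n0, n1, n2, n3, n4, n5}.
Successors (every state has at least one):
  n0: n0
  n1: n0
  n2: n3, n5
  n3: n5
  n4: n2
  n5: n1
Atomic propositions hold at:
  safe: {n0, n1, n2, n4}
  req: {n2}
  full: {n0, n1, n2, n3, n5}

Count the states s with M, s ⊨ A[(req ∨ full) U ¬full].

1

Sat(req ∨ full) = {n0, n1, n2, n3, n5}
Sat(¬full) = {n4}
A[(req ∨ full) U ¬full]: least fixpoint, start Z0 = Sat(¬full) = {n4}, add states in Sat(req ∨ full) with every successor in Z. Already a fixed point.
Sat(A[(req ∨ full) U ¬full]) = {n4}
|Sat(A[(req ∨ full) U ¬full])| = |{n4}| = 1.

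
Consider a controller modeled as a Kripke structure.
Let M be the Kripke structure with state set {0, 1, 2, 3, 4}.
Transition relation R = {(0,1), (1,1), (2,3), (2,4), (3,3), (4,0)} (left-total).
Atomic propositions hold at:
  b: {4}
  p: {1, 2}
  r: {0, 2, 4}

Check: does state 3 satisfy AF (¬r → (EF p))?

No

Sat(¬r) = {1, 3}
EF p: least fixpoint, start Z0 = {1, 2}, add states with some successor in Z. Z1 = {0, 1, 2}; Z2 = {0, 1, 2, 4}; fixed.
Sat(EF p) = {0, 1, 2, 4}
Sat(¬r → (EF p)) = {0, 1, 2, 4}
AF (¬r → (EF p)): least fixpoint, start Z0 = {0, 1, 2, 4}, add states with every successor in Z. Already a fixed point.
Sat(AF (¬r → (EF p))) = {0, 1, 2, 4}
3 ∉ Sat(AF (¬r → (EF p))) = {0, 1, 2, 4}, so the formula does not hold at 3.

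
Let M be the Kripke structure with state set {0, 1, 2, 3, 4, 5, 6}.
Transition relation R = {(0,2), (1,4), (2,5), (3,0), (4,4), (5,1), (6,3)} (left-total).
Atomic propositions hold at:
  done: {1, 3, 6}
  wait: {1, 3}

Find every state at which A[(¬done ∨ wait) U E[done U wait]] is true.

{0, 1, 2, 3, 5, 6}

Sat(¬done) = {0, 2, 4, 5}
Sat(¬done ∨ wait) = {0, 1, 2, 3, 4, 5}
E[done U wait]: least fixpoint, start Z0 = Sat(wait) = {1, 3}, add states in Sat(done) with some successor in Z. Z1 = {1, 3, 6}; fixed.
Sat(E[done U wait]) = {1, 3, 6}
A[(¬done ∨ wait) U E[done U wait]]: least fixpoint, start Z0 = Sat(E[done U wait]) = {1, 3, 6}, add states in Sat(¬done ∨ wait) with every successor in Z. Z1 = {1, 3, 5, 6}; Z2 = {1, 2, 3, 5, 6}; Z3 = {0, 1, 2, 3, 5, 6}; fixed.
Sat(A[(¬done ∨ wait) U E[done U wait]]) = {0, 1, 2, 3, 5, 6}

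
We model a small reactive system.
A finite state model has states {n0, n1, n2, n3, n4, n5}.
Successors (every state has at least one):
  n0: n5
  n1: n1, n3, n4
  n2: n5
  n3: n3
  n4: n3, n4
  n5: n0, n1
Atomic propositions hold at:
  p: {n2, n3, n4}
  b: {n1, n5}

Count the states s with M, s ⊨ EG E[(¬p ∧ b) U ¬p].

Sat(¬p) = {n0, n1, n5}
Sat(¬p ∧ b) = {n1, n5}
E[(¬p ∧ b) U ¬p]: least fixpoint, start Z0 = Sat(¬p) = {n0, n1, n5}, add states in Sat(¬p ∧ b) with some successor in Z. Already a fixed point.
Sat(E[(¬p ∧ b) U ¬p]) = {n0, n1, n5}
EG E[(¬p ∧ b) U ¬p]: greatest fixpoint, start Z0 = {n0, n1, n5}, keep only states in Sat with some successor in Z. Already a fixed point.
Sat(EG E[(¬p ∧ b) U ¬p]) = {n0, n1, n5}
|Sat(EG E[(¬p ∧ b) U ¬p])| = |{n0, n1, n5}| = 3.

3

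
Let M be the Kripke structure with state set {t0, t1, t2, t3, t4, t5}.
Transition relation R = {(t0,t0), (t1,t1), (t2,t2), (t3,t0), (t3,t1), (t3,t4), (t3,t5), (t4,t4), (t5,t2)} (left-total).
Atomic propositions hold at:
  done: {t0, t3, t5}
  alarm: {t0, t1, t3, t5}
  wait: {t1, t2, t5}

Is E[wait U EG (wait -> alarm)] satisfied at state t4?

Yes

Sat(wait -> alarm) = {t0, t1, t3, t4, t5}
EG (wait -> alarm): greatest fixpoint, start Z0 = {t0, t1, t3, t4, t5}, keep only states in Sat with some successor in Z. Z1 = {t0, t1, t3, t4}; fixed.
Sat(EG (wait -> alarm)) = {t0, t1, t3, t4}
E[wait U EG (wait -> alarm)]: least fixpoint, start Z0 = Sat(EG (wait -> alarm)) = {t0, t1, t3, t4}, add states in Sat(wait) with some successor in Z. Already a fixed point.
Sat(E[wait U EG (wait -> alarm)]) = {t0, t1, t3, t4}
t4 ∈ Sat(E[wait U EG (wait -> alarm)]) = {t0, t1, t3, t4}, so the formula holds at t4.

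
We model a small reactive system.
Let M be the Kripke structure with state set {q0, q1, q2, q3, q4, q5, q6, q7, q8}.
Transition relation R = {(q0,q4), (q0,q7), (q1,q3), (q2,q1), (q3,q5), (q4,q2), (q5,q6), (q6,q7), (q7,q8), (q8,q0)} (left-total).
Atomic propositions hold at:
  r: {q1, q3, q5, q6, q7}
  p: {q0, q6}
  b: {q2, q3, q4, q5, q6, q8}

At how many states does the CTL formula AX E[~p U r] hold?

Sat(~p) = {q1, q2, q3, q4, q5, q7, q8}
E[~p U r]: least fixpoint, start Z0 = Sat(r) = {q1, q3, q5, q6, q7}, add states in Sat(~p) with some successor in Z. Z1 = {q1, q2, q3, q5, q6, q7}; Z2 = {q1, q2, q3, q4, q5, q6, q7}; fixed.
Sat(E[~p U r]) = {q1, q2, q3, q4, q5, q6, q7}
Sat(AX E[~p U r]) = {s : every successor in {q1, q2, q3, q4, q5, q6, q7}} = {q0, q1, q2, q3, q4, q5, q6}
|Sat(AX E[~p U r])| = |{q0, q1, q2, q3, q4, q5, q6}| = 7.

7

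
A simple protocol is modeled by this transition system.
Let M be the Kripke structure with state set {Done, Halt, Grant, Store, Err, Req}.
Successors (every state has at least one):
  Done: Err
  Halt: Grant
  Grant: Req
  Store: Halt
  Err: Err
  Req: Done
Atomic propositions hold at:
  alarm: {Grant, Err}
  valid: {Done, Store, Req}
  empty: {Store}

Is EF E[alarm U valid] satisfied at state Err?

No

E[alarm U valid]: least fixpoint, start Z0 = Sat(valid) = {Done, Store, Req}, add states in Sat(alarm) with some successor in Z. Z1 = {Done, Grant, Store, Req}; fixed.
Sat(E[alarm U valid]) = {Done, Grant, Store, Req}
EF E[alarm U valid]: least fixpoint, start Z0 = {Done, Grant, Store, Req}, add states with some successor in Z. Z1 = {Done, Halt, Grant, Store, Req}; fixed.
Sat(EF E[alarm U valid]) = {Done, Halt, Grant, Store, Req}
Err ∉ Sat(EF E[alarm U valid]) = {Done, Halt, Grant, Store, Req}, so the formula does not hold at Err.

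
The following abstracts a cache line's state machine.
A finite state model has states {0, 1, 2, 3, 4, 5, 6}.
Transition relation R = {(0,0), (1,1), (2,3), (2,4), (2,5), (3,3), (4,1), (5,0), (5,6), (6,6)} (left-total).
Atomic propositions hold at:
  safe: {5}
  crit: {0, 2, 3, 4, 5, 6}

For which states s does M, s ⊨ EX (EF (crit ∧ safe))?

Sat(crit ∧ safe) = {5}
EF (crit ∧ safe): least fixpoint, start Z0 = {5}, add states with some successor in Z. Z1 = {2, 5}; fixed.
Sat(EF (crit ∧ safe)) = {2, 5}
Sat(EX (EF (crit ∧ safe))) = {s : some successor in {2, 5}} = {2}

{2}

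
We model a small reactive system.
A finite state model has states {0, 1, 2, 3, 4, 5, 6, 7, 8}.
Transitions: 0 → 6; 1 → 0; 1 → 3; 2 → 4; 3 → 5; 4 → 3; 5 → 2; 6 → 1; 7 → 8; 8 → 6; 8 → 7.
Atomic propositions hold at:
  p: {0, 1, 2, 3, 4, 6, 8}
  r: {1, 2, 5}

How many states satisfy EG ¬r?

Sat(¬r) = {0, 3, 4, 6, 7, 8}
EG ¬r: greatest fixpoint, start Z0 = {0, 3, 4, 6, 7, 8}, keep only states in Sat with some successor in Z. Z1 = {0, 4, 7, 8}; Z2 = {7, 8}; fixed.
Sat(EG ¬r) = {7, 8}
|Sat(EG ¬r)| = |{7, 8}| = 2.

2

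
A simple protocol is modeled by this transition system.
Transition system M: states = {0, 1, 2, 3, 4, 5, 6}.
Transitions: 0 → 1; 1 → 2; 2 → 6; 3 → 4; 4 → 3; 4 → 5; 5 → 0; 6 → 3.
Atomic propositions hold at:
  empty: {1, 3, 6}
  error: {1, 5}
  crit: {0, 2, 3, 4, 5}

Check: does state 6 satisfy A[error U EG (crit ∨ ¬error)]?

Sat(¬error) = {0, 2, 3, 4, 6}
Sat(crit ∨ ¬error) = {0, 2, 3, 4, 5, 6}
EG (crit ∨ ¬error): greatest fixpoint, start Z0 = {0, 2, 3, 4, 5, 6}, keep only states in Sat with some successor in Z. Z1 = {2, 3, 4, 5, 6}; Z2 = {2, 3, 4, 6}; fixed.
Sat(EG (crit ∨ ¬error)) = {2, 3, 4, 6}
A[error U EG (crit ∨ ¬error)]: least fixpoint, start Z0 = Sat(EG (crit ∨ ¬error)) = {2, 3, 4, 6}, add states in Sat(error) with every successor in Z. Z1 = {1, 2, 3, 4, 6}; fixed.
Sat(A[error U EG (crit ∨ ¬error)]) = {1, 2, 3, 4, 6}
6 ∈ Sat(A[error U EG (crit ∨ ¬error)]) = {1, 2, 3, 4, 6}, so the formula holds at 6.

Yes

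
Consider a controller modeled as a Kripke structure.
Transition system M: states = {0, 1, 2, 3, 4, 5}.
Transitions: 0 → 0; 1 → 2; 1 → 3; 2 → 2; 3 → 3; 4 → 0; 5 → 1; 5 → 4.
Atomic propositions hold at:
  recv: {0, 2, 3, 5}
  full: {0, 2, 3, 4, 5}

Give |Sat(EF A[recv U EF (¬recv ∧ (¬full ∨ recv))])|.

Sat(¬recv) = {1, 4}
Sat(¬full) = {1}
Sat(¬full ∨ recv) = {0, 1, 2, 3, 5}
Sat(¬recv ∧ (¬full ∨ recv)) = {1}
EF (¬recv ∧ (¬full ∨ recv)): least fixpoint, start Z0 = {1}, add states with some successor in Z. Z1 = {1, 5}; fixed.
Sat(EF (¬recv ∧ (¬full ∨ recv))) = {1, 5}
A[recv U EF (¬recv ∧ (¬full ∨ recv))]: least fixpoint, start Z0 = Sat(EF (¬recv ∧ (¬full ∨ recv))) = {1, 5}, add states in Sat(recv) with every successor in Z. Already a fixed point.
Sat(A[recv U EF (¬recv ∧ (¬full ∨ recv))]) = {1, 5}
EF A[recv U EF (¬recv ∧ (¬full ∨ recv))]: least fixpoint, start Z0 = {1, 5}, add states with some successor in Z. Already a fixed point.
Sat(EF A[recv U EF (¬recv ∧ (¬full ∨ recv))]) = {1, 5}
|Sat(EF A[recv U EF (¬recv ∧ (¬full ∨ recv))])| = |{1, 5}| = 2.

2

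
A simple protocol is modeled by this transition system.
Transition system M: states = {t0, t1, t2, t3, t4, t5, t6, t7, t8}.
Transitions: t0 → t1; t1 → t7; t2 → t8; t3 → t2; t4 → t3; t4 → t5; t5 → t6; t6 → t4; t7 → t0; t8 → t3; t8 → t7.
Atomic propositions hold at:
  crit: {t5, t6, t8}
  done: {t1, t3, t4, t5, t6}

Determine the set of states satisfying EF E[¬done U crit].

{t2, t3, t4, t5, t6, t8}

Sat(¬done) = {t0, t2, t7, t8}
E[¬done U crit]: least fixpoint, start Z0 = Sat(crit) = {t5, t6, t8}, add states in Sat(¬done) with some successor in Z. Z1 = {t2, t5, t6, t8}; fixed.
Sat(E[¬done U crit]) = {t2, t5, t6, t8}
EF E[¬done U crit]: least fixpoint, start Z0 = {t2, t5, t6, t8}, add states with some successor in Z. Z1 = {t2, t3, t4, t5, t6, t8}; fixed.
Sat(EF E[¬done U crit]) = {t2, t3, t4, t5, t6, t8}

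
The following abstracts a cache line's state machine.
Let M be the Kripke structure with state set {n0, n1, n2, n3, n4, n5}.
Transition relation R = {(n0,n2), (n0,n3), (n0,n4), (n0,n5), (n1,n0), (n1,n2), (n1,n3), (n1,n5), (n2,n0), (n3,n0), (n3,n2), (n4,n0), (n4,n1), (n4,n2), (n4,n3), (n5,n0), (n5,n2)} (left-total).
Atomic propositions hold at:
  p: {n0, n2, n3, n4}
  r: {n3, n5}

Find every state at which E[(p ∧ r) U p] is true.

{n0, n2, n3, n4}

Sat(p ∧ r) = {n3}
E[(p ∧ r) U p]: least fixpoint, start Z0 = Sat(p) = {n0, n2, n3, n4}, add states in Sat(p ∧ r) with some successor in Z. Already a fixed point.
Sat(E[(p ∧ r) U p]) = {n0, n2, n3, n4}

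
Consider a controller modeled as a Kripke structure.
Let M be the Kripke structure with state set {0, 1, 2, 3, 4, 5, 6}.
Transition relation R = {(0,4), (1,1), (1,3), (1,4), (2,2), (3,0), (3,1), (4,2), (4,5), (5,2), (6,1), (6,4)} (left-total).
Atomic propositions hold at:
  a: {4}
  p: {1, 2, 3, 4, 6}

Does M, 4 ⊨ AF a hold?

AF a: least fixpoint, start Z0 = {4}, add states with every successor in Z. Z1 = {0, 4}; fixed.
Sat(AF a) = {0, 4}
4 ∈ Sat(AF a) = {0, 4}, so the formula holds at 4.

Yes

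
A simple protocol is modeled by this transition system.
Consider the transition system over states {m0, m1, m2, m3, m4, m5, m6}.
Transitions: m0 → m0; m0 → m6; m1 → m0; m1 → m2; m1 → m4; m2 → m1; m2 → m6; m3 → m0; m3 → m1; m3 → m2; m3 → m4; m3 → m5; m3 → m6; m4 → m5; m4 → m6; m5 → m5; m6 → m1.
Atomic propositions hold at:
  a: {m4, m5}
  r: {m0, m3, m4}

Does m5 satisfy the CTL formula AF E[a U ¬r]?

Sat(¬r) = {m1, m2, m5, m6}
E[a U ¬r]: least fixpoint, start Z0 = Sat(¬r) = {m1, m2, m5, m6}, add states in Sat(a) with some successor in Z. Z1 = {m1, m2, m4, m5, m6}; fixed.
Sat(E[a U ¬r]) = {m1, m2, m4, m5, m6}
AF E[a U ¬r]: least fixpoint, start Z0 = {m1, m2, m4, m5, m6}, add states with every successor in Z. Already a fixed point.
Sat(AF E[a U ¬r]) = {m1, m2, m4, m5, m6}
m5 ∈ Sat(AF E[a U ¬r]) = {m1, m2, m4, m5, m6}, so the formula holds at m5.

Yes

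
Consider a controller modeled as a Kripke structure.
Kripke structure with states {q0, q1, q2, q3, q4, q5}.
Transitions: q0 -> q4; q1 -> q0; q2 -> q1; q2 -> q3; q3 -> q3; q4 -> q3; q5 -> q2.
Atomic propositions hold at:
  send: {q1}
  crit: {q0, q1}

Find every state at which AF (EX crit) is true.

Sat(EX crit) = {s : some successor in {q0, q1}} = {q1, q2}
AF (EX crit): least fixpoint, start Z0 = {q1, q2}, add states with every successor in Z. Z1 = {q1, q2, q5}; fixed.
Sat(AF (EX crit)) = {q1, q2, q5}

{q1, q2, q5}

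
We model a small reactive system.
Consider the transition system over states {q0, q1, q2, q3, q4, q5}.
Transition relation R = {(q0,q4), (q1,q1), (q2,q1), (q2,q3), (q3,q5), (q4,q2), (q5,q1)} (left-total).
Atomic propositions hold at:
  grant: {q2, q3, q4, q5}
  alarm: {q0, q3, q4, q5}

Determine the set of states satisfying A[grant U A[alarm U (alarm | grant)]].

Sat(alarm | grant) = {q0, q2, q3, q4, q5}
A[alarm U (alarm | grant)]: least fixpoint, start Z0 = Sat((alarm | grant)) = {q0, q2, q3, q4, q5}, add states in Sat(alarm) with every successor in Z. Already a fixed point.
Sat(A[alarm U (alarm | grant)]) = {q0, q2, q3, q4, q5}
A[grant U A[alarm U (alarm | grant)]]: least fixpoint, start Z0 = Sat(A[alarm U (alarm | grant)]) = {q0, q2, q3, q4, q5}, add states in Sat(grant) with every successor in Z. Already a fixed point.
Sat(A[grant U A[alarm U (alarm | grant)]]) = {q0, q2, q3, q4, q5}

{q0, q2, q3, q4, q5}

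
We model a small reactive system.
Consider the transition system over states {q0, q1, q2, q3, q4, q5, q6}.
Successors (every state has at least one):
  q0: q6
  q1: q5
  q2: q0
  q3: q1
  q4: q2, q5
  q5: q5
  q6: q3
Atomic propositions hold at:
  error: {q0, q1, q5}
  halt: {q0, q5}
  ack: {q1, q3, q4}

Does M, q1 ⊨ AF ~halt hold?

Yes

Sat(~halt) = {q1, q2, q3, q4, q6}
AF ~halt: least fixpoint, start Z0 = {q1, q2, q3, q4, q6}, add states with every successor in Z. Z1 = {q0, q1, q2, q3, q4, q6}; fixed.
Sat(AF ~halt) = {q0, q1, q2, q3, q4, q6}
q1 ∈ Sat(AF ~halt) = {q0, q1, q2, q3, q4, q6}, so the formula holds at q1.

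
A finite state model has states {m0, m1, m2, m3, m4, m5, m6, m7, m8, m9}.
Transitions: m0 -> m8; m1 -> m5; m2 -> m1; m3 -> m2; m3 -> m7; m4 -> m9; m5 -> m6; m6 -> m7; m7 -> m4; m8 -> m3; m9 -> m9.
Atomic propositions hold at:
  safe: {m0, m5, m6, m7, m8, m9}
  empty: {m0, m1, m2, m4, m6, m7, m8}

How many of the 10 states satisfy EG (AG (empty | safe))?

Sat(empty | safe) = {m0, m1, m2, m4, m5, m6, m7, m8, m9}
AG (empty | safe): greatest fixpoint, start Z0 = {m0, m1, m2, m4, m5, m6, m7, m8, m9}, keep only states in Sat with every successor in Z. Z1 = {m0, m1, m2, m4, m5, m6, m7, m9}; Z2 = {m1, m2, m4, m5, m6, m7, m9}; fixed.
Sat(AG (empty | safe)) = {m1, m2, m4, m5, m6, m7, m9}
EG (AG (empty | safe)): greatest fixpoint, start Z0 = {m1, m2, m4, m5, m6, m7, m9}, keep only states in Sat with some successor in Z. Already a fixed point.
Sat(EG (AG (empty | safe))) = {m1, m2, m4, m5, m6, m7, m9}
|Sat(EG (AG (empty | safe)))| = |{m1, m2, m4, m5, m6, m7, m9}| = 7.

7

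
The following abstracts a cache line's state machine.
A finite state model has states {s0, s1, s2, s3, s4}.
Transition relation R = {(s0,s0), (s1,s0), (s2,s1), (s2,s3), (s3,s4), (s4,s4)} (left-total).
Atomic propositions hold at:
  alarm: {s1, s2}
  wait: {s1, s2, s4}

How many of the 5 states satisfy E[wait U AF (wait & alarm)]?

Sat(wait & alarm) = {s1, s2}
AF (wait & alarm): least fixpoint, start Z0 = {s1, s2}, add states with every successor in Z. Already a fixed point.
Sat(AF (wait & alarm)) = {s1, s2}
E[wait U AF (wait & alarm)]: least fixpoint, start Z0 = Sat(AF (wait & alarm)) = {s1, s2}, add states in Sat(wait) with some successor in Z. Already a fixed point.
Sat(E[wait U AF (wait & alarm)]) = {s1, s2}
|Sat(E[wait U AF (wait & alarm)])| = |{s1, s2}| = 2.

2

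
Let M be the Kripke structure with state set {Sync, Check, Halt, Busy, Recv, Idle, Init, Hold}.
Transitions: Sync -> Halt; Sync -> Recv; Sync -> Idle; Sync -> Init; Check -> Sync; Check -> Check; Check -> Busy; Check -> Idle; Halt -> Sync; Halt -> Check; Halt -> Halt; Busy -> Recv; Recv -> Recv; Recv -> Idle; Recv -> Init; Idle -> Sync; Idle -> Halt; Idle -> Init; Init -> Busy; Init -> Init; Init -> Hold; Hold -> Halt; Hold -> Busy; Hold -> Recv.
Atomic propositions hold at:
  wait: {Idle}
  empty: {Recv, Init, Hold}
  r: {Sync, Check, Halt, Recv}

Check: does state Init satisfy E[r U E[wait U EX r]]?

Sat(EX r) = {s : some successor in {Sync, Check, Halt, Recv}} = {Sync, Check, Halt, Busy, Recv, Idle, Hold}
E[wait U EX r]: least fixpoint, start Z0 = Sat(EX r) = {Sync, Check, Halt, Busy, Recv, Idle, Hold}, add states in Sat(wait) with some successor in Z. Already a fixed point.
Sat(E[wait U EX r]) = {Sync, Check, Halt, Busy, Recv, Idle, Hold}
E[r U E[wait U EX r]]: least fixpoint, start Z0 = Sat(E[wait U EX r]) = {Sync, Check, Halt, Busy, Recv, Idle, Hold}, add states in Sat(r) with some successor in Z. Already a fixed point.
Sat(E[r U E[wait U EX r]]) = {Sync, Check, Halt, Busy, Recv, Idle, Hold}
Init ∉ Sat(E[r U E[wait U EX r]]) = {Sync, Check, Halt, Busy, Recv, Idle, Hold}, so the formula does not hold at Init.

No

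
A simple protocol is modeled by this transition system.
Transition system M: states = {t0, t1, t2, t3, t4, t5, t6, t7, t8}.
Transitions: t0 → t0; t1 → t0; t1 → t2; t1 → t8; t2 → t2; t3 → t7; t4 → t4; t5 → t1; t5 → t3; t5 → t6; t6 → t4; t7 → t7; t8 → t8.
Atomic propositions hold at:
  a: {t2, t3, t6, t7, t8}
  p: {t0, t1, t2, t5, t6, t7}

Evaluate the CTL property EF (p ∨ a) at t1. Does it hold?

Sat(p ∨ a) = {t0, t1, t2, t3, t5, t6, t7, t8}
EF (p ∨ a): least fixpoint, start Z0 = {t0, t1, t2, t3, t5, t6, t7, t8}, add states with some successor in Z. Already a fixed point.
Sat(EF (p ∨ a)) = {t0, t1, t2, t3, t5, t6, t7, t8}
t1 ∈ Sat(EF (p ∨ a)) = {t0, t1, t2, t3, t5, t6, t7, t8}, so the formula holds at t1.

Yes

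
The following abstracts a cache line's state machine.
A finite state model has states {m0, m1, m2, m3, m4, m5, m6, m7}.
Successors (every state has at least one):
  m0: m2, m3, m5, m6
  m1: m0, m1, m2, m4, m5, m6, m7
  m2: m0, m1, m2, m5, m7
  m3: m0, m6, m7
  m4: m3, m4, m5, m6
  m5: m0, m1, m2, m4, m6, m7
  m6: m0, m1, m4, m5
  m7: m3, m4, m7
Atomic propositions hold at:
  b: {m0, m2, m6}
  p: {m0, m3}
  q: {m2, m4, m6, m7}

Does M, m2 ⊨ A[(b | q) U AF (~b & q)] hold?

Sat(b | q) = {m0, m2, m4, m6, m7}
Sat(~b) = {m1, m3, m4, m5, m7}
Sat(~b & q) = {m4, m7}
AF (~b & q): least fixpoint, start Z0 = {m4, m7}, add states with every successor in Z. Already a fixed point.
Sat(AF (~b & q)) = {m4, m7}
A[(b | q) U AF (~b & q)]: least fixpoint, start Z0 = Sat(AF (~b & q)) = {m4, m7}, add states in Sat(b | q) with every successor in Z. Already a fixed point.
Sat(A[(b | q) U AF (~b & q)]) = {m4, m7}
m2 ∉ Sat(A[(b | q) U AF (~b & q)]) = {m4, m7}, so the formula does not hold at m2.

No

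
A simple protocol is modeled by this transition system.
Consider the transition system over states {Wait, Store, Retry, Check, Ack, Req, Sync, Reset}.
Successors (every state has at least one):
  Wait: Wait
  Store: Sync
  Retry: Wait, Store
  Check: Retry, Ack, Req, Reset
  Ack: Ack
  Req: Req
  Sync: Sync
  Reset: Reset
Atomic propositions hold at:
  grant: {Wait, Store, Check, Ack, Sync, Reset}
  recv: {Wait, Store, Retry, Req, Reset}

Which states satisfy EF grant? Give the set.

EF grant: least fixpoint, start Z0 = {Wait, Store, Check, Ack, Sync, Reset}, add states with some successor in Z. Z1 = {Wait, Store, Retry, Check, Ack, Sync, Reset}; fixed.
Sat(EF grant) = {Wait, Store, Retry, Check, Ack, Sync, Reset}

{Wait, Store, Retry, Check, Ack, Sync, Reset}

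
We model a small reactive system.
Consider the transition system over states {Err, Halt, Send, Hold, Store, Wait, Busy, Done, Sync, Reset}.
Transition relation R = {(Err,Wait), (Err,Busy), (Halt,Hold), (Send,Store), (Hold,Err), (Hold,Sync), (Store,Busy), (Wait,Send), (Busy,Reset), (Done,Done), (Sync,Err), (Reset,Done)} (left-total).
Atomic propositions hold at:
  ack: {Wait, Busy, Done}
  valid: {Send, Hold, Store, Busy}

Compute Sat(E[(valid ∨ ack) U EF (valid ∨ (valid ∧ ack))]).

Sat(valid ∨ ack) = {Send, Hold, Store, Wait, Busy, Done}
Sat(valid ∧ ack) = {Busy}
Sat(valid ∨ (valid ∧ ack)) = {Send, Hold, Store, Busy}
EF (valid ∨ (valid ∧ ack)): least fixpoint, start Z0 = {Send, Hold, Store, Busy}, add states with some successor in Z. Z1 = {Err, Halt, Send, Hold, Store, Wait, Busy}; Z2 = {Err, Halt, Send, Hold, Store, Wait, Busy, Sync}; fixed.
Sat(EF (valid ∨ (valid ∧ ack))) = {Err, Halt, Send, Hold, Store, Wait, Busy, Sync}
E[(valid ∨ ack) U EF (valid ∨ (valid ∧ ack))]: least fixpoint, start Z0 = Sat(EF (valid ∨ (valid ∧ ack))) = {Err, Halt, Send, Hold, Store, Wait, Busy, Sync}, add states in Sat(valid ∨ ack) with some successor in Z. Already a fixed point.
Sat(E[(valid ∨ ack) U EF (valid ∨ (valid ∧ ack))]) = {Err, Halt, Send, Hold, Store, Wait, Busy, Sync}

{Err, Halt, Send, Hold, Store, Wait, Busy, Sync}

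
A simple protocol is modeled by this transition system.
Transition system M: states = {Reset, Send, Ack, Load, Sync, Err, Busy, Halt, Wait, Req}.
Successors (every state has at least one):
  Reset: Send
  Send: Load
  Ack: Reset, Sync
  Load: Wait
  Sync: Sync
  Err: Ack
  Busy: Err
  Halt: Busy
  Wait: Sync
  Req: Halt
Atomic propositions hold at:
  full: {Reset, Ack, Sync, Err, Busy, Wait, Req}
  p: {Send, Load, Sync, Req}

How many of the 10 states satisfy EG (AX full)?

Sat(AX full) = {s : every successor in {Reset, Ack, Sync, Err, Busy, Wait, Req}} = {Ack, Load, Sync, Err, Busy, Halt, Wait}
EG (AX full): greatest fixpoint, start Z0 = {Ack, Load, Sync, Err, Busy, Halt, Wait}, keep only states in Sat with some successor in Z. Already a fixed point.
Sat(EG (AX full)) = {Ack, Load, Sync, Err, Busy, Halt, Wait}
|Sat(EG (AX full))| = |{Ack, Load, Sync, Err, Busy, Halt, Wait}| = 7.

7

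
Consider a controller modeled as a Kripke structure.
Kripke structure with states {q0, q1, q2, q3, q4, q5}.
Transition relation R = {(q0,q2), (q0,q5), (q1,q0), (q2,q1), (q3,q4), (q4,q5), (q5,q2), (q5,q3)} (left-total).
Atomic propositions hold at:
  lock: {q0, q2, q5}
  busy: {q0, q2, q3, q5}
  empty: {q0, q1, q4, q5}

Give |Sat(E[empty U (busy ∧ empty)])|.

4

Sat(busy ∧ empty) = {q0, q5}
E[empty U (busy ∧ empty)]: least fixpoint, start Z0 = Sat((busy ∧ empty)) = {q0, q5}, add states in Sat(empty) with some successor in Z. Z1 = {q0, q1, q4, q5}; fixed.
Sat(E[empty U (busy ∧ empty)]) = {q0, q1, q4, q5}
|Sat(E[empty U (busy ∧ empty)])| = |{q0, q1, q4, q5}| = 4.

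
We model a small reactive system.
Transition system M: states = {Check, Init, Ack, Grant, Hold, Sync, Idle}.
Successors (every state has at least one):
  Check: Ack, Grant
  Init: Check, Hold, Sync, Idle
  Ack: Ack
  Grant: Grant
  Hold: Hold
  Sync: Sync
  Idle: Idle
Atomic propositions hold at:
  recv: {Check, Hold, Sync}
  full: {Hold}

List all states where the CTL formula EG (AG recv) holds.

AG recv: greatest fixpoint, start Z0 = {Check, Hold, Sync}, keep only states in Sat with every successor in Z. Z1 = {Hold, Sync}; fixed.
Sat(AG recv) = {Hold, Sync}
EG (AG recv): greatest fixpoint, start Z0 = {Hold, Sync}, keep only states in Sat with some successor in Z. Already a fixed point.
Sat(EG (AG recv)) = {Hold, Sync}

{Hold, Sync}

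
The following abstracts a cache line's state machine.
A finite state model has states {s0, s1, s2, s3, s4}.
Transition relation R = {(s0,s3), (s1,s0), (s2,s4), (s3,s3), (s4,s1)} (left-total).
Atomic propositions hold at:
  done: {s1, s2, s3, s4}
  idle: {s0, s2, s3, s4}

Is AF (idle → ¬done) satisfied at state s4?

Yes

Sat(¬done) = {s0}
Sat(idle → ¬done) = {s0, s1}
AF (idle → ¬done): least fixpoint, start Z0 = {s0, s1}, add states with every successor in Z. Z1 = {s0, s1, s4}; Z2 = {s0, s1, s2, s4}; fixed.
Sat(AF (idle → ¬done)) = {s0, s1, s2, s4}
s4 ∈ Sat(AF (idle → ¬done)) = {s0, s1, s2, s4}, so the formula holds at s4.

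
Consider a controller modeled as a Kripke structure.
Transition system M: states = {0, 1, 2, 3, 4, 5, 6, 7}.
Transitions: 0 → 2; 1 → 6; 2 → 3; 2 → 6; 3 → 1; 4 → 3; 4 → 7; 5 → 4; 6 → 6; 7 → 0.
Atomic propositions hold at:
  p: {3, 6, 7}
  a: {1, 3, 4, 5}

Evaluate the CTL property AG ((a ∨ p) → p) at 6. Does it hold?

Sat(a ∨ p) = {1, 3, 4, 5, 6, 7}
Sat((a ∨ p) → p) = {0, 2, 3, 6, 7}
AG ((a ∨ p) → p): greatest fixpoint, start Z0 = {0, 2, 3, 6, 7}, keep only states in Sat with every successor in Z. Z1 = {0, 2, 6, 7}; Z2 = {0, 6, 7}; Z3 = {6, 7}; Z4 = {6}; fixed.
Sat(AG ((a ∨ p) → p)) = {6}
6 ∈ Sat(AG ((a ∨ p) → p)) = {6}, so the formula holds at 6.

Yes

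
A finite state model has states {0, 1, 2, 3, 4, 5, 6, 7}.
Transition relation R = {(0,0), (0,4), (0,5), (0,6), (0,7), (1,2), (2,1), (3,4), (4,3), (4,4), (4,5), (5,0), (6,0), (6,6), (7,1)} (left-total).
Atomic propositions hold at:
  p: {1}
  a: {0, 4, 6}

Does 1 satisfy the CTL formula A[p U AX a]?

Sat(AX a) = {s : every successor in {0, 4, 6}} = {3, 5, 6}
A[p U AX a]: least fixpoint, start Z0 = Sat(AX a) = {3, 5, 6}, add states in Sat(p) with every successor in Z. Already a fixed point.
Sat(A[p U AX a]) = {3, 5, 6}
1 ∉ Sat(A[p U AX a]) = {3, 5, 6}, so the formula does not hold at 1.

No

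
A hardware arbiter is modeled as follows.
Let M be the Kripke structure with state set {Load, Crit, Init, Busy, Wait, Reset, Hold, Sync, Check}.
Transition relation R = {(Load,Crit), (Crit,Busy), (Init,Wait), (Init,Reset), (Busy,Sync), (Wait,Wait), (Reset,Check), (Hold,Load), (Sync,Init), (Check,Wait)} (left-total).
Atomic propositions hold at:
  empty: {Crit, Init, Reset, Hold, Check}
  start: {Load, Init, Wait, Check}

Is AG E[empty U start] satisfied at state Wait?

Yes

E[empty U start]: least fixpoint, start Z0 = Sat(start) = {Load, Init, Wait, Check}, add states in Sat(empty) with some successor in Z. Z1 = {Load, Init, Wait, Reset, Hold, Check}; fixed.
Sat(E[empty U start]) = {Load, Init, Wait, Reset, Hold, Check}
AG E[empty U start]: greatest fixpoint, start Z0 = {Load, Init, Wait, Reset, Hold, Check}, keep only states in Sat with every successor in Z. Z1 = {Init, Wait, Reset, Hold, Check}; Z2 = {Init, Wait, Reset, Check}; fixed.
Sat(AG E[empty U start]) = {Init, Wait, Reset, Check}
Wait ∈ Sat(AG E[empty U start]) = {Init, Wait, Reset, Check}, so the formula holds at Wait.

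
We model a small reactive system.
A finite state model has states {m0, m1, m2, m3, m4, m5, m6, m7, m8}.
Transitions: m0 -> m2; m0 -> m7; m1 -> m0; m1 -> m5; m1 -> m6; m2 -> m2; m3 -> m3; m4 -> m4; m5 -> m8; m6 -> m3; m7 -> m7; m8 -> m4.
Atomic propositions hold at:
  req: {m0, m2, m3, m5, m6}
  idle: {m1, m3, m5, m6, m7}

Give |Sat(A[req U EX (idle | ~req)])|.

Sat(~req) = {m1, m4, m7, m8}
Sat(idle | ~req) = {m1, m3, m4, m5, m6, m7, m8}
Sat(EX (idle | ~req)) = {s : some successor in {m1, m3, m4, m5, m6, m7, m8}} = {m0, m1, m3, m4, m5, m6, m7, m8}
A[req U EX (idle | ~req)]: least fixpoint, start Z0 = Sat(EX (idle | ~req)) = {m0, m1, m3, m4, m5, m6, m7, m8}, add states in Sat(req) with every successor in Z. Already a fixed point.
Sat(A[req U EX (idle | ~req)]) = {m0, m1, m3, m4, m5, m6, m7, m8}
|Sat(A[req U EX (idle | ~req)])| = |{m0, m1, m3, m4, m5, m6, m7, m8}| = 8.

8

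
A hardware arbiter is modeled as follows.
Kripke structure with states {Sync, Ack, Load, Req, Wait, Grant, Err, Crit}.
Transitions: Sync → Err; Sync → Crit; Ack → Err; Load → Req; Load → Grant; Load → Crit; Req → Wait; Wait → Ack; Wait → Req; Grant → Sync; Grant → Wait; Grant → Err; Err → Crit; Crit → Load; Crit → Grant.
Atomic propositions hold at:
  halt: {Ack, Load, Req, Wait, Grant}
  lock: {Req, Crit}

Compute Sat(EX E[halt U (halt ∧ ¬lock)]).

Sat(¬lock) = {Sync, Ack, Load, Wait, Grant, Err}
Sat(halt ∧ ¬lock) = {Ack, Load, Wait, Grant}
E[halt U (halt ∧ ¬lock)]: least fixpoint, start Z0 = Sat((halt ∧ ¬lock)) = {Ack, Load, Wait, Grant}, add states in Sat(halt) with some successor in Z. Z1 = {Ack, Load, Req, Wait, Grant}; fixed.
Sat(E[halt U (halt ∧ ¬lock)]) = {Ack, Load, Req, Wait, Grant}
Sat(EX E[halt U (halt ∧ ¬lock)]) = {s : some successor in {Ack, Load, Req, Wait, Grant}} = {Load, Req, Wait, Grant, Crit}

{Load, Req, Wait, Grant, Crit}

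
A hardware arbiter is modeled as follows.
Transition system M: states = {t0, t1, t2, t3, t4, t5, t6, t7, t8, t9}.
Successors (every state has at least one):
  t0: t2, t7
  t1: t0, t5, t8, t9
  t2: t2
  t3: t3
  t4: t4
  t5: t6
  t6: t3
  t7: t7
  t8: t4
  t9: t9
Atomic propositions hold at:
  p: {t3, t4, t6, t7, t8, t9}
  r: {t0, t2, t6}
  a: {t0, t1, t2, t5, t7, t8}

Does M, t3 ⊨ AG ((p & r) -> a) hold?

Yes

Sat(p & r) = {t6}
Sat((p & r) -> a) = {t0, t1, t2, t3, t4, t5, t7, t8, t9}
AG ((p & r) -> a): greatest fixpoint, start Z0 = {t0, t1, t2, t3, t4, t5, t7, t8, t9}, keep only states in Sat with every successor in Z. Z1 = {t0, t1, t2, t3, t4, t7, t8, t9}; Z2 = {t0, t2, t3, t4, t7, t8, t9}; fixed.
Sat(AG ((p & r) -> a)) = {t0, t2, t3, t4, t7, t8, t9}
t3 ∈ Sat(AG ((p & r) -> a)) = {t0, t2, t3, t4, t7, t8, t9}, so the formula holds at t3.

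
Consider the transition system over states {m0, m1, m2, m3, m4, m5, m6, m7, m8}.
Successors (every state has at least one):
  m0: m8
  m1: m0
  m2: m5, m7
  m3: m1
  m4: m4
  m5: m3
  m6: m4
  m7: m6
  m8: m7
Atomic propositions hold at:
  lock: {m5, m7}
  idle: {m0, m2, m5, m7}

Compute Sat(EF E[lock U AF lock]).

AF lock: least fixpoint, start Z0 = {m5, m7}, add states with every successor in Z. Z1 = {m2, m5, m7, m8}; Z2 = {m0, m2, m5, m7, m8}; Z3 = {m0, m1, m2, m5, m7, m8}; Z4 = {m0, m1, m2, m3, m5, m7, m8}; fixed.
Sat(AF lock) = {m0, m1, m2, m3, m5, m7, m8}
E[lock U AF lock]: least fixpoint, start Z0 = Sat(AF lock) = {m0, m1, m2, m3, m5, m7, m8}, add states in Sat(lock) with some successor in Z. Already a fixed point.
Sat(E[lock U AF lock]) = {m0, m1, m2, m3, m5, m7, m8}
EF E[lock U AF lock]: least fixpoint, start Z0 = {m0, m1, m2, m3, m5, m7, m8}, add states with some successor in Z. Already a fixed point.
Sat(EF E[lock U AF lock]) = {m0, m1, m2, m3, m5, m7, m8}

{m0, m1, m2, m3, m5, m7, m8}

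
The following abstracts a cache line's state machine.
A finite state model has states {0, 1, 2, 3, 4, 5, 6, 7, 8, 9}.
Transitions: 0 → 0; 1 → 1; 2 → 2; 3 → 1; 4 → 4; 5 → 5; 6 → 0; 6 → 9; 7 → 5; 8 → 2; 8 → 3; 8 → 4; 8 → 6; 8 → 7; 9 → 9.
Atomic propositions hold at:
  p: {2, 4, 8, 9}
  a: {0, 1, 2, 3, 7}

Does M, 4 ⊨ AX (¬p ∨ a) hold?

Sat(¬p) = {0, 1, 3, 5, 6, 7}
Sat(¬p ∨ a) = {0, 1, 2, 3, 5, 6, 7}
Sat(AX (¬p ∨ a)) = {s : every successor in {0, 1, 2, 3, 5, 6, 7}} = {0, 1, 2, 3, 5, 7}
4 ∉ Sat(AX (¬p ∨ a)) = {0, 1, 2, 3, 5, 7}, so the formula does not hold at 4.

No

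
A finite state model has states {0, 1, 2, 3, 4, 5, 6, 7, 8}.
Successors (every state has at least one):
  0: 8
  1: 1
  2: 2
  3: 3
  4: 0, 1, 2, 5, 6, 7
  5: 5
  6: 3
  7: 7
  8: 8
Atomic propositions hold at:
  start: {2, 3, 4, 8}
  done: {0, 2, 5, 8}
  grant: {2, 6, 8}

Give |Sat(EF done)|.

EF done: least fixpoint, start Z0 = {0, 2, 5, 8}, add states with some successor in Z. Z1 = {0, 2, 4, 5, 8}; fixed.
Sat(EF done) = {0, 2, 4, 5, 8}
|Sat(EF done)| = |{0, 2, 4, 5, 8}| = 5.

5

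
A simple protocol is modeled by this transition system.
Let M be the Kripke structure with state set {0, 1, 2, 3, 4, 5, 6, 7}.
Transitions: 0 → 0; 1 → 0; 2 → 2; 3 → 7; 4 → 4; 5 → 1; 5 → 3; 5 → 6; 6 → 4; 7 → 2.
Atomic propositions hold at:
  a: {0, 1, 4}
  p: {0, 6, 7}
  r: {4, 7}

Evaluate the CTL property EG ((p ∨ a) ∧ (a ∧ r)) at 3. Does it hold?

No

Sat(p ∨ a) = {0, 1, 4, 6, 7}
Sat(a ∧ r) = {4}
Sat((p ∨ a) ∧ (a ∧ r)) = {4}
EG ((p ∨ a) ∧ (a ∧ r)): greatest fixpoint, start Z0 = {4}, keep only states in Sat with some successor in Z. Already a fixed point.
Sat(EG ((p ∨ a) ∧ (a ∧ r))) = {4}
3 ∉ Sat(EG ((p ∨ a) ∧ (a ∧ r))) = {4}, so the formula does not hold at 3.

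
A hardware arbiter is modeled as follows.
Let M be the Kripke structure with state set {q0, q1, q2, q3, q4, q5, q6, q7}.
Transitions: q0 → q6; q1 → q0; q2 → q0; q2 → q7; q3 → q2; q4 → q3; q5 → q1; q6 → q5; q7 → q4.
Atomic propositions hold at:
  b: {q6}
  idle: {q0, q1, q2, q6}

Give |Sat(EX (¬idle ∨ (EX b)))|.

5

Sat(¬idle) = {q3, q4, q5, q7}
Sat(EX b) = {s : some successor in {q6}} = {q0}
Sat(¬idle ∨ (EX b)) = {q0, q3, q4, q5, q7}
Sat(EX (¬idle ∨ (EX b))) = {s : some successor in {q0, q3, q4, q5, q7}} = {q1, q2, q4, q6, q7}
|Sat(EX (¬idle ∨ (EX b)))| = |{q1, q2, q4, q6, q7}| = 5.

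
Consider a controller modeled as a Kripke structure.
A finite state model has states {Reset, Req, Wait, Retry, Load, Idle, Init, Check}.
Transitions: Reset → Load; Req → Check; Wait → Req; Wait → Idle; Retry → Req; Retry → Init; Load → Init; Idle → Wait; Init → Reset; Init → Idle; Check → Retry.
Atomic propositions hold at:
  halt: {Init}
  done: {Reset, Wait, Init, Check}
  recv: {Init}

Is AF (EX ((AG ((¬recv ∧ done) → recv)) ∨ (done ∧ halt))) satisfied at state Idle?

No

Sat(¬recv) = {Reset, Req, Wait, Retry, Load, Idle, Check}
Sat(¬recv ∧ done) = {Reset, Wait, Check}
Sat((¬recv ∧ done) → recv) = {Req, Retry, Load, Idle, Init}
AG ((¬recv ∧ done) → recv): greatest fixpoint, start Z0 = {Req, Retry, Load, Idle, Init}, keep only states in Sat with every successor in Z. Z1 = {Retry, Load}; Z2 = ∅; fixed.
Sat(AG ((¬recv ∧ done) → recv)) = ∅
Sat(done ∧ halt) = {Init}
Sat((AG ((¬recv ∧ done) → recv)) ∨ (done ∧ halt)) = {Init}
Sat(EX ((AG ((¬recv ∧ done) → recv)) ∨ (done ∧ halt))) = {s : some successor in {Init}} = {Retry, Load}
AF (EX ((AG ((¬recv ∧ done) → recv)) ∨ (done ∧ halt))): least fixpoint, start Z0 = {Retry, Load}, add states with every successor in Z. Z1 = {Reset, Retry, Load, Check}; Z2 = {Reset, Req, Retry, Load, Check}; fixed.
Sat(AF (EX ((AG ((¬recv ∧ done) → recv)) ∨ (done ∧ halt)))) = {Reset, Req, Retry, Load, Check}
Idle ∉ Sat(AF (EX ((AG ((¬recv ∧ done) → recv)) ∨ (done ∧ halt)))) = {Reset, Req, Retry, Load, Check}, so the formula does not hold at Idle.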